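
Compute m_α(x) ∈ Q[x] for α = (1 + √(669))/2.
m_α(x) = x^2 - x - 167

From 2α - 1 = √(669), squaring gives (2α - 1)^2 = 669, i.e. 4α^2 - 4α + 1 = 669, so α^2 - α + (1 - 669)/4 = 0. Since 669 ≡ 1 (mod 4), (1 - 669)/4 = -167 ∈ Z. The polynomial x^2 - x - 167 has discriminant 1 - 4·(-167) = 669, which is not a perfect square in Q (d = 669 is squarefree and ≠ 1), so x^2 - x - 167 is irreducible over Q. It is the minimal polynomial of α.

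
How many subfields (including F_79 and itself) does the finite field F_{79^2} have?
F_{79^2} has 2 subfields

The subfields of F_{p^n} are exactly the fields F_{p^d} for d | n (each is the fixed field of the unique index-d subgroup of Gal(F_{p^n}/F_p) ≅ Z/nZ). The divisors of n = 2 are {1, 2}, giving 2 subfields: F_{79^1}, F_{79^2}.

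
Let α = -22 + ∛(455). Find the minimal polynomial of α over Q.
m_α(x) = x^3 + 66x^2 + 1452x + 10193

Set β = α + 22 = ∛(455), so β^3 = 455. Then (α + 22)^3 - 455 = 0, i.e. α is a root of g(x) = (x + 22)^3 - 455 = x^3 + 66x^2 + 1452x + 10193. Since g(x) = h(x + 22) where h(x) = x^3 - 455, and h is irreducible over Q (because 455 is not a perfect cube, so h has no rational root, and a monic cubic with no rational root is irreducible), g is also irreducible (irreducibility is preserved under the substitution x → x + 22). Hence m_α(x) = x^3 + 66x^2 + 1452x + 10193.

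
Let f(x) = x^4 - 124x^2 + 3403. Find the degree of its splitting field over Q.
[K : Q] = 4

Solving the quadratic in x^2: x^2 = (124 ± √(124^2 - 4·3403))/2 = (124 ± √1764)/2 = (124 ± 42)/2, giving x^2 = 41 or x^2 = 83. So f(x) = (x^2 - 41)(x^2 - 83) and the roots of f are ±√41, ±√83. Hence the splitting field is K = Q(√41, √83). Since 41 and 83 are distinct squarefree integers > 1, their product 3403 is not a perfect square, so √83 ∉ Q(√41). By the tower law [K:Q] = [Q(√41,√83):Q(√41)] · [Q(√41):Q] = 2 · 2 = 4.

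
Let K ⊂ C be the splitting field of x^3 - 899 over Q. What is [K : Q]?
[K : Q] = 6

The roots of x^3 - 899 are ∛899, ω∛899, ω^2∛899 where ω = e^(2πi/3) is a primitive cube root of unity, so K = Q(∛899, ω). Now [Q(∛899):Q] = 3 (since 899 is not a perfect cube, x^3 - 899 is irreducible) and [Q(ω):Q] = 2. Both 2 and 3 divide [K:Q], and [K:Q] ≤ 3·2 = 6, so [K:Q] = 6. (Equivalently: Q(∛899) ⊂ R but ω ∉ R, so [K : Q(∛899)] = 2.)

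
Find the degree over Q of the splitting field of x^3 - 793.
[K : Q] = 6

The roots of x^3 - 793 are ∛793, ω∛793, ω^2∛793 where ω = e^(2πi/3) is a primitive cube root of unity, so K = Q(∛793, ω). Now [Q(∛793):Q] = 3 (since 793 is not a perfect cube, x^3 - 793 is irreducible) and [Q(ω):Q] = 2. Both 2 and 3 divide [K:Q], and [K:Q] ≤ 3·2 = 6, so [K:Q] = 6. (Equivalently: Q(∛793) ⊂ R but ω ∉ R, so [K : Q(∛793)] = 2.)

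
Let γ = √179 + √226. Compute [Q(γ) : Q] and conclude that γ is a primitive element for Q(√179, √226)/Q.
[Q(γ) : Q] = 4 (equivalently, Q(γ) = Q(√179, √226))

Obviously Q(γ) ⊆ Q(√179, √226), and [Q(√179, √226):Q] = 4 (since 179, 226 are distinct squarefree integers > 1 with 40454 not a perfect square). To show equality we compute the minimal polynomial of γ. From γ = √179 + √226: γ^2 = 179 + 2√(40454) + 226 = 405 + 2√(40454), so γ^2 - 405 = 2√(40454); squaring, (γ^2 - 405)^2 = 4·40454, i.e. γ^4 - 810γ^2 + 164025 - 161816 = 0, i.e. γ^4 - 810γ^2 + 2209 = 0. So γ is a root of x^4 - 810x^2 + 2209. This polynomial is irreducible over Q: it has no rational root (each ±√179 ± √226 is irrational), and any factorization into two quadratics over Q would force √(40454) ∈ Q (pairing opposite roots) or √179, √226 ∈ Q (other pairings), all impossible. Hence [Q(γ):Q] = 4 = [Q(√179, √226):Q], so Q(γ) = Q(√179, √226).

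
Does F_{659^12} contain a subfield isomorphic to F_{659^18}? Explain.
No: F_{659^18} is not a subfield of F_{659^12}

F_{p^m} embeds in F_{p^n} iff m | n. Here 18 ∤ 12 (since 12 = 0·18 + 12 with remainder 12 ≠ 0), so F_{659^18} is not a subfield of F_{659^12}. Equivalently: if it were, the tower law would give 18 = [F_{659^18}:F_659] dividing [F_{659^12}:F_659] = 12, contradiction.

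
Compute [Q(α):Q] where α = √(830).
[Q(α):Q] = 2

[Q(α):Q] equals the degree of the minimal polynomial of α. Here α^2 = 830 and x^2 - 830 is irreducible (d = 830 is squarefree, ≠ 1, hence not a square), so deg(m_α) = 2. Thus [Q(α):Q] = 2.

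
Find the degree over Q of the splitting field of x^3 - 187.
[K : Q] = 6

The roots of x^3 - 187 are ∛187, ω∛187, ω^2∛187 where ω = e^(2πi/3) is a primitive cube root of unity, so K = Q(∛187, ω). Now [Q(∛187):Q] = 3 (since 187 is not a perfect cube, x^3 - 187 is irreducible) and [Q(ω):Q] = 2. Both 2 and 3 divide [K:Q], and [K:Q] ≤ 3·2 = 6, so [K:Q] = 6. (Equivalently: Q(∛187) ⊂ R but ω ∉ R, so [K : Q(∛187)] = 2.)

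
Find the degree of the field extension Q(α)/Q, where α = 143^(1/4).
[Q(α):Q] = 4

α is a root of x^4 - 143. By Eisenstein's criterion at the prime p = 11 (which divides the constant term 143 but p^2 = 121 does not, since 143 is squarefree), x^4 - 143 is irreducible over Q. Hence [Q(α):Q] = 4.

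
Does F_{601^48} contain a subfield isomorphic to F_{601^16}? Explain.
Yes: F_{601^16} is a subfield of F_{601^48}

F_{p^m} embeds in F_{p^n} iff m | n (since F_{p^n} is the splitting field of x^(p^n) - x, and F_{p^m} ⊂ F_{p^n} forces p^n to be a power of p^m, i.e. m | n; conversely if m | n then every root of x^(p^m) - x is a root of x^(p^n) - x). Here 16 | 48 (since 48 = 3·16), so F_{601^16} is a subfield of F_{601^48}, and [F_{601^48} : F_{601^16}] = 48/16 = 3.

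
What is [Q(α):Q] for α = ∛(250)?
[Q(α):Q] = 3

The minimal polynomial of α is x^3 - 250, irreducible over Q since 250 is not a perfect cube (so x^3 - 250 has no rational root). Hence [Q(α):Q] = deg(m_α) = 3.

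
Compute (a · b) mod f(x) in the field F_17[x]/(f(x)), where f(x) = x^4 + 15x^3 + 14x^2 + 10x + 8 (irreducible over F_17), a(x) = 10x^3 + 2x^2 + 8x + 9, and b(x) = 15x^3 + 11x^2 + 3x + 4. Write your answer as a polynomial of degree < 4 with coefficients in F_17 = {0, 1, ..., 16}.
a · b ≡ 16x^3 + 6x^2 + 15x + 5 (mod f(x))

Multiply in F_17[x]: a(x)·b(x) = (10x^3 + 2x^2 + 8x + 9)·(15x^3 + 11x^2 + 3x + 4) = 14x^6 + 4x^5 + 2x^4 + 14x^3 + 12x^2 + 8x + 2. This has degree ≥ 4, so divide by f(x) over F_17: 14x^6 + 4x^5 + 2x^4 + 14x^3 + 12x^2 + 8x + 2 = (14x^2 + 15x + 6)·(x^4 + 15x^3 + 14x^2 + 10x + 8) + (16x^3 + 6x^2 + 15x + 5). Hence a·b ≡ 16x^3 + 6x^2 + 15x + 5 (mod f). (F_17[x]/(f) is a field with 17^4 = 83521 elements since f is irreducible of degree 4.)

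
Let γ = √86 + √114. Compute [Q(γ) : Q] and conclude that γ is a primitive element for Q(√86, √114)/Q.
[Q(γ) : Q] = 4 (equivalently, Q(γ) = Q(√86, √114))

Obviously Q(γ) ⊆ Q(√86, √114), and [Q(√86, √114):Q] = 4 (since 86, 114 are distinct squarefree integers > 1 with 9804 not a perfect square). To show equality we compute the minimal polynomial of γ. From γ = √86 + √114: γ^2 = 86 + 2√(9804) + 114 = 200 + 2√(9804), so γ^2 - 200 = 2√(9804); squaring, (γ^2 - 200)^2 = 4·9804, i.e. γ^4 - 400γ^2 + 40000 - 39216 = 0, i.e. γ^4 - 400γ^2 + 784 = 0. So γ is a root of x^4 - 400x^2 + 784. This polynomial is irreducible over Q: it has no rational root (each ±√86 ± √114 is irrational), and any factorization into two quadratics over Q would force √(9804) ∈ Q (pairing opposite roots) or √86, √114 ∈ Q (other pairings), all impossible. Hence [Q(γ):Q] = 4 = [Q(√86, √114):Q], so Q(γ) = Q(√86, √114).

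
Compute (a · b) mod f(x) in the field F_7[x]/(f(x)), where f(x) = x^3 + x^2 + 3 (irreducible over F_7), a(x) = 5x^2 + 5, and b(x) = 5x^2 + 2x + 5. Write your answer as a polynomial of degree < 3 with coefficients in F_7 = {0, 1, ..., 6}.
a · b ≡ 2x^2 + 5x (mod f(x))

Multiply in F_7[x]: a(x)·b(x) = (5x^2 + 5)·(5x^2 + 2x + 5) = 4x^4 + 3x^3 + x^2 + 3x + 4. This has degree ≥ 3, so divide by f(x) over F_7: 4x^4 + 3x^3 + x^2 + 3x + 4 = (4x + 6)·(x^3 + x^2 + 3) + (2x^2 + 5x). Hence a·b ≡ 2x^2 + 5x (mod f). (F_7[x]/(f) is a field with 7^3 = 343 elements since f is irreducible of degree 3.)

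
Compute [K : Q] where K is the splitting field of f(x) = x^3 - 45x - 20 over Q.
[K : Q] = 6

By the rational root test, any rational root of the monic integer polynomial f(x) = x^3 - 45x - 20 must be an integer dividing the constant term -20, i.e. one of ±{1, 2, 4, 5, 10, 20}. Evaluating: f(1) = -64, f(-1) = 24, f(2) = -102, f(-2) = 62, f(4) = -136, f(-4) = 96, f(5) = -120, f(-5) = 80, f(10) = 530, f(-10) = -570, f(20) = 7080, f(-20) = -7120; none is 0, so f has no rational root and is therefore irreducible over Q (a cubic with no linear factor over a field is irreducible). For an irreducible cubic, the Galois group is A_3 or S_3 according as the discriminant disc(f) = -4a^3 - 27b^2 = -4·(-45)^3 - 27·(-20)^2 = 353700 is or is not a square in Q. Here disc(f) = 353700 is not a perfect square in Q, so the Galois group of f over Q is not contained in A_3 and must be all of S_3. The splitting field has degree |S_3| = 6 over Q, so [K : Q] = 6.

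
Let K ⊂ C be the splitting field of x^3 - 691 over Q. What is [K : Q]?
[K : Q] = 6

The roots of x^3 - 691 are ∛691, ω∛691, ω^2∛691 where ω = e^(2πi/3) is a primitive cube root of unity, so K = Q(∛691, ω). Now [Q(∛691):Q] = 3 (since 691 is not a perfect cube, x^3 - 691 is irreducible) and [Q(ω):Q] = 2. Both 2 and 3 divide [K:Q], and [K:Q] ≤ 3·2 = 6, so [K:Q] = 6. (Equivalently: Q(∛691) ⊂ R but ω ∉ R, so [K : Q(∛691)] = 2.)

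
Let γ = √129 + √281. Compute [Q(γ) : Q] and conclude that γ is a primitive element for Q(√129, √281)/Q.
[Q(γ) : Q] = 4 (equivalently, Q(γ) = Q(√129, √281))

Obviously Q(γ) ⊆ Q(√129, √281), and [Q(√129, √281):Q] = 4 (since 129, 281 are distinct squarefree integers > 1 with 36249 not a perfect square). To show equality we compute the minimal polynomial of γ. From γ = √129 + √281: γ^2 = 129 + 2√(36249) + 281 = 410 + 2√(36249), so γ^2 - 410 = 2√(36249); squaring, (γ^2 - 410)^2 = 4·36249, i.e. γ^4 - 820γ^2 + 168100 - 144996 = 0, i.e. γ^4 - 820γ^2 + 23104 = 0. So γ is a root of x^4 - 820x^2 + 23104. This polynomial is irreducible over Q: it has no rational root (each ±√129 ± √281 is irrational), and any factorization into two quadratics over Q would force √(36249) ∈ Q (pairing opposite roots) or √129, √281 ∈ Q (other pairings), all impossible. Hence [Q(γ):Q] = 4 = [Q(√129, √281):Q], so Q(γ) = Q(√129, √281).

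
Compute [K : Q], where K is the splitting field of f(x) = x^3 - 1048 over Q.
[K : Q] = 6

The roots of x^3 - 1048 are ∛1048, ω∛1048, ω^2∛1048 where ω = e^(2πi/3) is a primitive cube root of unity, so K = Q(∛1048, ω). Now [Q(∛1048):Q] = 3 (since 1048 is not a perfect cube, x^3 - 1048 is irreducible) and [Q(ω):Q] = 2. Both 2 and 3 divide [K:Q], and [K:Q] ≤ 3·2 = 6, so [K:Q] = 6. (Equivalently: Q(∛1048) ⊂ R but ω ∉ R, so [K : Q(∛1048)] = 2.)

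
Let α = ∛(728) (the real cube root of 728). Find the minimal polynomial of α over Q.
m_α(x) = x^3 - 728

α satisfies α^3 = 728, so x^3 - 728 annihilates α. By the rational root test, a rational root p/q (in lowest terms) of x^3 - 728 would satisfy p^3 = 728 q^3, forcing q = 1 and p^3 = 728; but 728 is not a perfect cube, contradiction. A monic cubic over Q with no rational root is irreducible (any nontrivial factorization would include a linear factor). Hence x^3 - 728 is the minimal polynomial of α, and in particular [Q(α):Q] = 3.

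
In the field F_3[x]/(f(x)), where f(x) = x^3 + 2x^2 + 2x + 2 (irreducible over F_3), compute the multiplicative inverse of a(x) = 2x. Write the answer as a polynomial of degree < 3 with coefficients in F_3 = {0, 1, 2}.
a(x)^(-1) ≡ 2x^2 + x + 1 (mod f(x))

Since f is irreducible over F_3, F_3[x]/(f) is a field and a(x) ≠ 0 has an inverse. Apply the extended Euclidean algorithm to f(x) and a(x) in F_3[x]: f(x) = (2x^2 + x + 1)·a(x) + (2). The last nonzero remainder is the constant 2 = gcd(f, a) in F_3. Back-substituting through the division chain expresses 2 = s(x)·a(x) + t(x)·f(x) with s(x) ≡ x^2 + 2x + 2 (mod f), so (x^2 + 2x + 2)·a(x) ≡ 2 (mod f). Multiplying by 2^(-1) ≡ 2 in F_3 gives a(x)^(-1) ≡ 2·(x^2 + 2x + 2) ≡ 2x^2 + x + 1 (mod f). Check: (2x)·(2x^2 + x + 1) = x^3 + 2x^2 + 2x ≡ 1 (mod x^3 + 2x^2 + 2x + 2).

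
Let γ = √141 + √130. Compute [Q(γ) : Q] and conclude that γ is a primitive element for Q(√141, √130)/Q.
[Q(γ) : Q] = 4 (equivalently, Q(γ) = Q(√141, √130))

Obviously Q(γ) ⊆ Q(√141, √130), and [Q(√141, √130):Q] = 4 (since 141, 130 are distinct squarefree integers > 1 with 18330 not a perfect square). To show equality we compute the minimal polynomial of γ. From γ = √141 + √130: γ^2 = 141 + 2√(18330) + 130 = 271 + 2√(18330), so γ^2 - 271 = 2√(18330); squaring, (γ^2 - 271)^2 = 4·18330, i.e. γ^4 - 542γ^2 + 73441 - 73320 = 0, i.e. γ^4 - 542γ^2 + 121 = 0. So γ is a root of x^4 - 542x^2 + 121. This polynomial is irreducible over Q: it has no rational root (each ±√141 ± √130 is irrational), and any factorization into two quadratics over Q would force √(18330) ∈ Q (pairing opposite roots) or √141, √130 ∈ Q (other pairings), all impossible. Hence [Q(γ):Q] = 4 = [Q(√141, √130):Q], so Q(γ) = Q(√141, √130).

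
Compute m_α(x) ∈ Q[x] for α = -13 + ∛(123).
m_α(x) = x^3 + 39x^2 + 507x + 2074

Set β = α + 13 = ∛(123), so β^3 = 123. Then (α + 13)^3 - 123 = 0, i.e. α is a root of g(x) = (x + 13)^3 - 123 = x^3 + 39x^2 + 507x + 2074. Since g(x) = h(x + 13) where h(x) = x^3 - 123, and h is irreducible over Q (because 123 is not a perfect cube, so h has no rational root, and a monic cubic with no rational root is irreducible), g is also irreducible (irreducibility is preserved under the substitution x → x + 13). Hence m_α(x) = x^3 + 39x^2 + 507x + 2074.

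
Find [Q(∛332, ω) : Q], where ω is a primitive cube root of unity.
[Q(∛332, ω) : Q] = 6

[Q(∛332):Q] = 3 (min poly x^3 - 332, irreducible since 332 is not a perfect cube). [Q(ω):Q] = 2 (min poly x^2 + x + 1). Since Q(∛332) ⊂ R and ω ∉ R, we have ω ∉ Q(∛332), so x^2 + x + 1 remains irreducible over Q(∛332) and [Q(∛332, ω) : Q(∛332)] = 2. By the tower law, [Q(∛332, ω) : Q] = 3 · 2 = 6. (In fact Q(∛332, ω) is the splitting field of x^3 - 332 over Q.)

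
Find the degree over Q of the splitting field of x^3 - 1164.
[K : Q] = 6

The roots of x^3 - 1164 are ∛1164, ω∛1164, ω^2∛1164 where ω = e^(2πi/3) is a primitive cube root of unity, so K = Q(∛1164, ω). Now [Q(∛1164):Q] = 3 (since 1164 is not a perfect cube, x^3 - 1164 is irreducible) and [Q(ω):Q] = 2. Both 2 and 3 divide [K:Q], and [K:Q] ≤ 3·2 = 6, so [K:Q] = 6. (Equivalently: Q(∛1164) ⊂ R but ω ∉ R, so [K : Q(∛1164)] = 2.)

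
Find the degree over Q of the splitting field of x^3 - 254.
[K : Q] = 6

The roots of x^3 - 254 are ∛254, ω∛254, ω^2∛254 where ω = e^(2πi/3) is a primitive cube root of unity, so K = Q(∛254, ω). Now [Q(∛254):Q] = 3 (since 254 is not a perfect cube, x^3 - 254 is irreducible) and [Q(ω):Q] = 2. Both 2 and 3 divide [K:Q], and [K:Q] ≤ 3·2 = 6, so [K:Q] = 6. (Equivalently: Q(∛254) ⊂ R but ω ∉ R, so [K : Q(∛254)] = 2.)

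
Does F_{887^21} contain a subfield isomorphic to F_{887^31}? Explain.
No: F_{887^31} is not a subfield of F_{887^21}

F_{p^m} embeds in F_{p^n} iff m | n. Here 31 ∤ 21 (since 21 = 0·31 + 21 with remainder 21 ≠ 0), so F_{887^31} is not a subfield of F_{887^21}. Equivalently: if it were, the tower law would give 31 = [F_{887^31}:F_887] dividing [F_{887^21}:F_887] = 21, contradiction.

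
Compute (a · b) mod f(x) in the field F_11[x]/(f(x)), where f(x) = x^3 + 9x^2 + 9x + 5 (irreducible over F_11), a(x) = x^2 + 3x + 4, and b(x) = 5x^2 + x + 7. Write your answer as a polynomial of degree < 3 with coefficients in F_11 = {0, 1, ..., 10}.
a · b ≡ 4x^2 + 8x + 8 (mod f(x))

Multiply in F_11[x]: a(x)·b(x) = (x^2 + 3x + 4)·(5x^2 + x + 7) = 5x^4 + 5x^3 + 8x^2 + 3x + 6. This has degree ≥ 3, so divide by f(x) over F_11: 5x^4 + 5x^3 + 8x^2 + 3x + 6 = (5x + 4)·(x^3 + 9x^2 + 9x + 5) + (4x^2 + 8x + 8). Hence a·b ≡ 4x^2 + 8x + 8 (mod f). (F_11[x]/(f) is a field with 11^3 = 1331 elements since f is irreducible of degree 3.)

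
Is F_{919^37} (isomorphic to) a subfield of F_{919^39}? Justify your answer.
No: F_{919^37} is not a subfield of F_{919^39}

F_{p^m} embeds in F_{p^n} iff m | n. Here 37 ∤ 39 (since 39 = 1·37 + 2 with remainder 2 ≠ 0), so F_{919^37} is not a subfield of F_{919^39}. Equivalently: if it were, the tower law would give 37 = [F_{919^37}:F_919] dividing [F_{919^39}:F_919] = 39, contradiction.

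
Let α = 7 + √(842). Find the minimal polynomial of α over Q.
m_α(x) = x^2 - 14x - 793

From α - 7 = √(842), squaring gives (α - 7)^2 = 842, i.e. α^2 - 14α + 49 = 842, so α^2 - 14α - 793 = 0. The discriminant of x^2 - 14x - 793 is (-14)^2 - 4·(-793) = 196 + 3172 = 3368, and 4·(842) is not a perfect square in Q since 842 is squarefree and ≠ 1. Hence x^2 - 14x - 793 is irreducible over Q and is the minimal polynomial of α.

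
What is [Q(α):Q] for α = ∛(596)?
[Q(α):Q] = 3

The minimal polynomial of α is x^3 - 596, irreducible over Q since 596 is not a perfect cube (so x^3 - 596 has no rational root). Hence [Q(α):Q] = deg(m_α) = 3.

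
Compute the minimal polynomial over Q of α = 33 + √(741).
m_α(x) = x^2 - 66x + 348

From α - 33 = √(741), squaring gives (α - 33)^2 = 741, i.e. α^2 - 66α + 1089 = 741, so α^2 - 66α + 348 = 0. The discriminant of x^2 - 66x + 348 is (-66)^2 - 4·(348) = 4356 - 1392 = 2964, and 4·(741) is not a perfect square in Q since 741 is squarefree and ≠ 1. Hence x^2 - 66x + 348 is irreducible over Q and is the minimal polynomial of α.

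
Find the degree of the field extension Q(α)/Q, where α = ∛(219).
[Q(α):Q] = 3

The minimal polynomial of α is x^3 - 219, irreducible over Q since 219 is not a perfect cube (so x^3 - 219 has no rational root). Hence [Q(α):Q] = deg(m_α) = 3.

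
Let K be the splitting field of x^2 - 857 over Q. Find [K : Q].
[K : Q] = 2

f(x) = x^2 - 857 factors as (x - √857)(x + √857). The splitting field is K = Q(√857). Since 857 is squarefree and > 1, it is not a perfect square, so x^2 - 857 is irreducible over Q and [Q(√857) : Q] = 2. Hence [K : Q] = 2.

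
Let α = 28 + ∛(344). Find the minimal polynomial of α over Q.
m_α(x) = x^3 - 84x^2 + 2352x - 22296

Set β = α - 28 = ∛(344), so β^3 = 344. Then (α - 28)^3 - 344 = 0, i.e. α is a root of g(x) = (x - 28)^3 - 344 = x^3 - 84x^2 + 2352x - 22296. Since g(x) = h(x - 28) where h(x) = x^3 - 344, and h is irreducible over Q (because 344 is not a perfect cube, so h has no rational root, and a monic cubic with no rational root is irreducible), g is also irreducible (irreducibility is preserved under the substitution x → x - 28). Hence m_α(x) = x^3 - 84x^2 + 2352x - 22296.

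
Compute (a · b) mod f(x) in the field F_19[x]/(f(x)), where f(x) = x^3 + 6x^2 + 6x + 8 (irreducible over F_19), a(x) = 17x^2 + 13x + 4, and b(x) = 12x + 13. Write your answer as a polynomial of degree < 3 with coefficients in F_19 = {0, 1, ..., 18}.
a · b ≡ 8x^2 + 16 (mod f(x))

Multiply in F_19[x]: a(x)·b(x) = (17x^2 + 13x + 4)·(12x + 13) = 14x^3 + 16x^2 + 8x + 14. This has degree ≥ 3, so divide by f(x) over F_19: 14x^3 + 16x^2 + 8x + 14 = (14)·(x^3 + 6x^2 + 6x + 8) + (8x^2 + 16). Hence a·b ≡ 8x^2 + 16 (mod f). (F_19[x]/(f) is a field with 19^3 = 6859 elements since f is irreducible of degree 3.)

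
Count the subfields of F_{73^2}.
F_{73^2} has 2 subfields

The subfields of F_{p^n} are exactly the fields F_{p^d} for d | n (each is the fixed field of the unique index-d subgroup of Gal(F_{p^n}/F_p) ≅ Z/nZ). The divisors of n = 2 are {1, 2}, giving 2 subfields: F_{73^1}, F_{73^2}.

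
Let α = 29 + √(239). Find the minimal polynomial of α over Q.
m_α(x) = x^2 - 58x + 602

From α - 29 = √(239), squaring gives (α - 29)^2 = 239, i.e. α^2 - 58α + 841 = 239, so α^2 - 58α + 602 = 0. The discriminant of x^2 - 58x + 602 is (-58)^2 - 4·(602) = 3364 - 2408 = 956, and 4·(239) is not a perfect square in Q since 239 is squarefree and ≠ 1. Hence x^2 - 58x + 602 is irreducible over Q and is the minimal polynomial of α.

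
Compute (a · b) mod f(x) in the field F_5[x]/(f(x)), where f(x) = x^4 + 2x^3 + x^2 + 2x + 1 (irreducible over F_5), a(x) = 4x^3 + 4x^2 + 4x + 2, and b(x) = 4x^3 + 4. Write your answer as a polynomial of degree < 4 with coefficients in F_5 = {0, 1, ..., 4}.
a · b ≡ 4x^3 + 3x + 1 (mod f(x))

Multiply in F_5[x]: a(x)·b(x) = (4x^3 + 4x^2 + 4x + 2)·(4x^3 + 4) = x^6 + x^5 + x^4 + 4x^3 + x^2 + x + 3. This has degree ≥ 4, so divide by f(x) over F_5: x^6 + x^5 + x^4 + 4x^3 + x^2 + x + 3 = (x^2 + 4x + 2)·(x^4 + 2x^3 + x^2 + 2x + 1) + (4x^3 + 3x + 1). Hence a·b ≡ 4x^3 + 3x + 1 (mod f). (F_5[x]/(f) is a field with 5^4 = 625 elements since f is irreducible of degree 4.)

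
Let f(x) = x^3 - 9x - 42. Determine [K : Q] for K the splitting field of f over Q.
[K : Q] = 6

By the rational root test, any rational root of the monic integer polynomial f(x) = x^3 - 9x - 42 must be an integer dividing the constant term -42, i.e. one of ±{1, 2, 3, 6, 7, 14, 21, 42}. Evaluating: f(1) = -50, f(-1) = -34, f(2) = -52, f(-2) = -32, f(3) = -42, f(-3) = -42, f(6) = 120, f(-6) = -204, f(7) = 238, f(-7) = -322, f(14) = 2576, f(-14) = -2660, f(21) = 9030, f(-21) = -9114, f(42) = 73668, f(-42) = -73752; none is 0, so f has no rational root and is therefore irreducible over Q (a cubic with no linear factor over a field is irreducible). For an irreducible cubic, the Galois group is A_3 or S_3 according as the discriminant disc(f) = -4a^3 - 27b^2 = -4·(-9)^3 - 27·(-42)^2 = -44712 is or is not a square in Q. Here disc(f) = -44712 is not a perfect square in Q, so the Galois group of f over Q is not contained in A_3 and must be all of S_3. The splitting field has degree |S_3| = 6 over Q, so [K : Q] = 6.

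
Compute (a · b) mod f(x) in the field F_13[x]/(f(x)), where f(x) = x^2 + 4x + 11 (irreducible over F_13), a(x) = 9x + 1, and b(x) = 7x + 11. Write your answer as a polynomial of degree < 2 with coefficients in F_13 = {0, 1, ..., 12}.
a · b ≡ 10x + 7 (mod f(x))

Multiply in F_13[x]: a(x)·b(x) = (9x + 1)·(7x + 11) = 11x^2 + 2x + 11. This has degree ≥ 2, so divide by f(x) over F_13: 11x^2 + 2x + 11 = (11)·(x^2 + 4x + 11) + (10x + 7). Hence a·b ≡ 10x + 7 (mod f). (F_13[x]/(f) is a field with 13^2 = 169 elements since f is irreducible of degree 2.)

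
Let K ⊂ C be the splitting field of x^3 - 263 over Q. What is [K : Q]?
[K : Q] = 6

The roots of x^3 - 263 are ∛263, ω∛263, ω^2∛263 where ω = e^(2πi/3) is a primitive cube root of unity, so K = Q(∛263, ω). Now [Q(∛263):Q] = 3 (since 263 is not a perfect cube, x^3 - 263 is irreducible) and [Q(ω):Q] = 2. Both 2 and 3 divide [K:Q], and [K:Q] ≤ 3·2 = 6, so [K:Q] = 6. (Equivalently: Q(∛263) ⊂ R but ω ∉ R, so [K : Q(∛263)] = 2.)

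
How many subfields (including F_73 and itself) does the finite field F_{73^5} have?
F_{73^5} has 2 subfields

The subfields of F_{p^n} are exactly the fields F_{p^d} for d | n (each is the fixed field of the unique index-d subgroup of Gal(F_{p^n}/F_p) ≅ Z/nZ). The divisors of n = 5 are {1, 5}, giving 2 subfields: F_{73^1}, F_{73^5}.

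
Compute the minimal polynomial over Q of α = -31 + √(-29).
m_α(x) = x^2 + 62x + 990

From α + 31 = √(-29), squaring gives (α + 31)^2 = -29, i.e. α^2 + 62α + 961 = -29, so α^2 + 62α + 990 = 0. The discriminant of x^2 + 62x + 990 is (62)^2 - 4·(990) = 3844 - 3960 = -116, and 4·(-29) is not a perfect square in Q since -29 is squarefree and ≠ 1. Hence x^2 + 62x + 990 is irreducible over Q and is the minimal polynomial of α.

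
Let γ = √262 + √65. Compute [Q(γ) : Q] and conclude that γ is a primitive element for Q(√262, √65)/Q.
[Q(γ) : Q] = 4 (equivalently, Q(γ) = Q(√262, √65))

Obviously Q(γ) ⊆ Q(√262, √65), and [Q(√262, √65):Q] = 4 (since 262, 65 are distinct squarefree integers > 1 with 17030 not a perfect square). To show equality we compute the minimal polynomial of γ. From γ = √262 + √65: γ^2 = 262 + 2√(17030) + 65 = 327 + 2√(17030), so γ^2 - 327 = 2√(17030); squaring, (γ^2 - 327)^2 = 4·17030, i.e. γ^4 - 654γ^2 + 106929 - 68120 = 0, i.e. γ^4 - 654γ^2 + 38809 = 0. So γ is a root of x^4 - 654x^2 + 38809. This polynomial is irreducible over Q: it has no rational root (each ±√262 ± √65 is irrational), and any factorization into two quadratics over Q would force √(17030) ∈ Q (pairing opposite roots) or √262, √65 ∈ Q (other pairings), all impossible. Hence [Q(γ):Q] = 4 = [Q(√262, √65):Q], so Q(γ) = Q(√262, √65).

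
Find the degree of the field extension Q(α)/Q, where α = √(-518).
[Q(α):Q] = 2

[Q(α):Q] equals the degree of the minimal polynomial of α. Here α^2 = -518 and x^2 + 518 is irreducible (d = -518 is squarefree, ≠ 1, hence not a square), so deg(m_α) = 2. Thus [Q(α):Q] = 2.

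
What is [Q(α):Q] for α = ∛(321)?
[Q(α):Q] = 3

The minimal polynomial of α is x^3 - 321, irreducible over Q since 321 is not a perfect cube (so x^3 - 321 has no rational root). Hence [Q(α):Q] = deg(m_α) = 3.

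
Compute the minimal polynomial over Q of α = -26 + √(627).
m_α(x) = x^2 + 52x + 49

From α + 26 = √(627), squaring gives (α + 26)^2 = 627, i.e. α^2 + 52α + 676 = 627, so α^2 + 52α + 49 = 0. The discriminant of x^2 + 52x + 49 is (52)^2 - 4·(49) = 2704 - 196 = 2508, and 4·(627) is not a perfect square in Q since 627 is squarefree and ≠ 1. Hence x^2 + 52x + 49 is irreducible over Q and is the minimal polynomial of α.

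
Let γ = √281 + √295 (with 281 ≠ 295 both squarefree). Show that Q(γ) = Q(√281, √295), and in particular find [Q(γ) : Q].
[Q(γ) : Q] = 4 (equivalently, Q(γ) = Q(√281, √295))

Obviously Q(γ) ⊆ Q(√281, √295), and [Q(√281, √295):Q] = 4 (since 281, 295 are distinct squarefree integers > 1 with 82895 not a perfect square). To show equality we compute the minimal polynomial of γ. From γ = √281 + √295: γ^2 = 281 + 2√(82895) + 295 = 576 + 2√(82895), so γ^2 - 576 = 2√(82895); squaring, (γ^2 - 576)^2 = 4·82895, i.e. γ^4 - 1152γ^2 + 331776 - 331580 = 0, i.e. γ^4 - 1152γ^2 + 196 = 0. So γ is a root of x^4 - 1152x^2 + 196. This polynomial is irreducible over Q: it has no rational root (each ±√281 ± √295 is irrational), and any factorization into two quadratics over Q would force √(82895) ∈ Q (pairing opposite roots) or √281, √295 ∈ Q (other pairings), all impossible. Hence [Q(γ):Q] = 4 = [Q(√281, √295):Q], so Q(γ) = Q(√281, √295).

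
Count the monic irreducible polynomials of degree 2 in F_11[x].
There are 55 monic irreducible polynomials of degree 2 over F_11

Each element of F_{11^2} that lies in no proper subfield is a root of exactly one monic irreducible of degree 2 over F_11, and each such polynomial has 2 distinct roots in F_{11^2}. By Möbius inversion the count is N_11(2) = (1/2) Σ_{d|2} μ(2/d) · 11^d = (1/2)(μ(2)·11^1 + μ(1)·11^2) = 110/2 = 55.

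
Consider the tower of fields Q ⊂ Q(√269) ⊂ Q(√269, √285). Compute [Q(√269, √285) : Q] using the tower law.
[Q(√269, √285) : Q] = 4

[Q(√269):Q] = 2 (min poly x^2 - 269, irreducible since 269 is squarefree > 1). For the top step, suppose √285 ∈ Q(√269), say √285 = c + d√269 with c, d ∈ Q. Squaring: 285 = c^2 + 269d^2 + 2cd√269. Since √269 ∉ Q this forces 2cd = 0. If d = 0 then √285 = c ∈ Q, contradicting 285 squarefree > 1. If c = 0 then 285 = 269d^2, so 269·285 = (269d)^2 is a perfect square in Q — but 269·285 = 76665 is not a perfect square (since 269 and 285 are distinct squarefree integers). Contradiction. Hence √285 ∉ Q(√269), so x^2 - 285 stays irreducible over Q(√269) and [Q(√269, √285) : Q(√269)] = 2. By the tower law, [Q(√269, √285) : Q] = 2 · 2 = 4.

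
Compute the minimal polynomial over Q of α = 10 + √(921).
m_α(x) = x^2 - 20x - 821

From α - 10 = √(921), squaring gives (α - 10)^2 = 921, i.e. α^2 - 20α + 100 = 921, so α^2 - 20α - 821 = 0. The discriminant of x^2 - 20x - 821 is (-20)^2 - 4·(-821) = 400 + 3284 = 3684, and 4·(921) is not a perfect square in Q since 921 is squarefree and ≠ 1. Hence x^2 - 20x - 821 is irreducible over Q and is the minimal polynomial of α.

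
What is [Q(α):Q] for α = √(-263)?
[Q(α):Q] = 2

[Q(α):Q] equals the degree of the minimal polynomial of α. Here α^2 = -263 and x^2 + 263 is irreducible (d = -263 is squarefree, ≠ 1, hence not a square), so deg(m_α) = 2. Thus [Q(α):Q] = 2.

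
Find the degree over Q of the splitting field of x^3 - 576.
[K : Q] = 6

The roots of x^3 - 576 are ∛576, ω∛576, ω^2∛576 where ω = e^(2πi/3) is a primitive cube root of unity, so K = Q(∛576, ω). Now [Q(∛576):Q] = 3 (since 576 is not a perfect cube, x^3 - 576 is irreducible) and [Q(ω):Q] = 2. Both 2 and 3 divide [K:Q], and [K:Q] ≤ 3·2 = 6, so [K:Q] = 6. (Equivalently: Q(∛576) ⊂ R but ω ∉ R, so [K : Q(∛576)] = 2.)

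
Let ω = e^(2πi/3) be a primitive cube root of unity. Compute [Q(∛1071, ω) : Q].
[Q(∛1071, ω) : Q] = 6

[Q(∛1071):Q] = 3 (min poly x^3 - 1071, irreducible since 1071 is not a perfect cube). [Q(ω):Q] = 2 (min poly x^2 + x + 1). Since Q(∛1071) ⊂ R and ω ∉ R, we have ω ∉ Q(∛1071), so x^2 + x + 1 remains irreducible over Q(∛1071) and [Q(∛1071, ω) : Q(∛1071)] = 2. By the tower law, [Q(∛1071, ω) : Q] = 3 · 2 = 6. (In fact Q(∛1071, ω) is the splitting field of x^3 - 1071 over Q.)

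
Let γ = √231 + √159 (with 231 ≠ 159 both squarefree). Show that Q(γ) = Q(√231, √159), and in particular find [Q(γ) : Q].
[Q(γ) : Q] = 4 (equivalently, Q(γ) = Q(√231, √159))

Obviously Q(γ) ⊆ Q(√231, √159), and [Q(√231, √159):Q] = 4 (since 231, 159 are distinct squarefree integers > 1 with 36729 not a perfect square). To show equality we compute the minimal polynomial of γ. From γ = √231 + √159: γ^2 = 231 + 2√(36729) + 159 = 390 + 2√(36729), so γ^2 - 390 = 2√(36729); squaring, (γ^2 - 390)^2 = 4·36729, i.e. γ^4 - 780γ^2 + 152100 - 146916 = 0, i.e. γ^4 - 780γ^2 + 5184 = 0. So γ is a root of x^4 - 780x^2 + 5184. This polynomial is irreducible over Q: it has no rational root (each ±√231 ± √159 is irrational), and any factorization into two quadratics over Q would force √(36729) ∈ Q (pairing opposite roots) or √231, √159 ∈ Q (other pairings), all impossible. Hence [Q(γ):Q] = 4 = [Q(√231, √159):Q], so Q(γ) = Q(√231, √159).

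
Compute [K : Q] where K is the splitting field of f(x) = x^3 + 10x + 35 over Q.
[K : Q] = 6

By the rational root test, any rational root of the monic integer polynomial f(x) = x^3 + 10x + 35 must be an integer dividing the constant term 35, i.e. one of ±{1, 5, 7, 35}. Evaluating: f(1) = 46, f(-1) = 24, f(5) = 210, f(-5) = -140, f(7) = 448, f(-7) = -378, f(35) = 43260, f(-35) = -43190; none is 0, so f has no rational root and is therefore irreducible over Q (a cubic with no linear factor over a field is irreducible). For an irreducible cubic, the Galois group is A_3 or S_3 according as the discriminant disc(f) = -4a^3 - 27b^2 = -4·(10)^3 - 27·(35)^2 = -37075 is or is not a square in Q. Here disc(f) = -37075 is not a perfect square in Q, so the Galois group of f over Q is not contained in A_3 and must be all of S_3. The splitting field has degree |S_3| = 6 over Q, so [K : Q] = 6.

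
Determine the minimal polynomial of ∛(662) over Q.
m_α(x) = x^3 - 662

α satisfies α^3 = 662, so x^3 - 662 annihilates α. By the rational root test, a rational root p/q (in lowest terms) of x^3 - 662 would satisfy p^3 = 662 q^3, forcing q = 1 and p^3 = 662; but 662 is not a perfect cube, contradiction. A monic cubic over Q with no rational root is irreducible (any nontrivial factorization would include a linear factor). Hence x^3 - 662 is the minimal polynomial of α, and in particular [Q(α):Q] = 3.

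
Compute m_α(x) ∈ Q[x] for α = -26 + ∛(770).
m_α(x) = x^3 + 78x^2 + 2028x + 16806

Set β = α + 26 = ∛(770), so β^3 = 770. Then (α + 26)^3 - 770 = 0, i.e. α is a root of g(x) = (x + 26)^3 - 770 = x^3 + 78x^2 + 2028x + 16806. Since g(x) = h(x + 26) where h(x) = x^3 - 770, and h is irreducible over Q (because 770 is not a perfect cube, so h has no rational root, and a monic cubic with no rational root is irreducible), g is also irreducible (irreducibility is preserved under the substitution x → x + 26). Hence m_α(x) = x^3 + 78x^2 + 2028x + 16806.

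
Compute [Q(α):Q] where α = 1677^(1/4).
[Q(α):Q] = 4

α is a root of x^4 - 1677. By Eisenstein's criterion at the prime p = 3 (which divides the constant term 1677 but p^2 = 9 does not, since 1677 is squarefree), x^4 - 1677 is irreducible over Q. Hence [Q(α):Q] = 4.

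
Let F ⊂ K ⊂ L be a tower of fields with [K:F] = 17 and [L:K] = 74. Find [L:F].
[L:F] = 1258

The tower law says that for any tower of field extensions F ⊂ K ⊂ L with finite degrees, [L:F] = [L:K] · [K:F]. Here this gives [L:F] = 74 · 17 = 1258.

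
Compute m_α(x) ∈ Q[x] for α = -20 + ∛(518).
m_α(x) = x^3 + 60x^2 + 1200x + 7482

Set β = α + 20 = ∛(518), so β^3 = 518. Then (α + 20)^3 - 518 = 0, i.e. α is a root of g(x) = (x + 20)^3 - 518 = x^3 + 60x^2 + 1200x + 7482. Since g(x) = h(x + 20) where h(x) = x^3 - 518, and h is irreducible over Q (because 518 is not a perfect cube, so h has no rational root, and a monic cubic with no rational root is irreducible), g is also irreducible (irreducibility is preserved under the substitution x → x + 20). Hence m_α(x) = x^3 + 60x^2 + 1200x + 7482.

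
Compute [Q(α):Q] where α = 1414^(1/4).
[Q(α):Q] = 4

α is a root of x^4 - 1414. By Eisenstein's criterion at the prime p = 2 (which divides the constant term 1414 but p^2 = 4 does not, since 1414 is squarefree), x^4 - 1414 is irreducible over Q. Hence [Q(α):Q] = 4.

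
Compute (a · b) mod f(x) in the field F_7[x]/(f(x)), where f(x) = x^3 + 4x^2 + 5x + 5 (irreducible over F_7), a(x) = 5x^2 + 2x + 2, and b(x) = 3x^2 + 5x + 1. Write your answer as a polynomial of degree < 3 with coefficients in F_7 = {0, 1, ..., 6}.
a · b ≡ 6x^2 + 5x (mod f(x))

Multiply in F_7[x]: a(x)·b(x) = (5x^2 + 2x + 2)·(3x^2 + 5x + 1) = x^4 + 3x^3 + 5x + 2. This has degree ≥ 3, so divide by f(x) over F_7: x^4 + 3x^3 + 5x + 2 = (x + 6)·(x^3 + 4x^2 + 5x + 5) + (6x^2 + 5x). Hence a·b ≡ 6x^2 + 5x (mod f). (F_7[x]/(f) is a field with 7^3 = 343 elements since f is irreducible of degree 3.)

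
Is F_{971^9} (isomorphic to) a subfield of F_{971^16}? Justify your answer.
No: F_{971^9} is not a subfield of F_{971^16}

F_{p^m} embeds in F_{p^n} iff m | n. Here 9 ∤ 16 (since 16 = 1·9 + 7 with remainder 7 ≠ 0), so F_{971^9} is not a subfield of F_{971^16}. Equivalently: if it were, the tower law would give 9 = [F_{971^9}:F_971] dividing [F_{971^16}:F_971] = 16, contradiction.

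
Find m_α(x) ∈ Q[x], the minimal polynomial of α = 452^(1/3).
m_α(x) = x^3 - 452

α satisfies α^3 = 452, so x^3 - 452 annihilates α. By the rational root test, a rational root p/q (in lowest terms) of x^3 - 452 would satisfy p^3 = 452 q^3, forcing q = 1 and p^3 = 452; but 452 is not a perfect cube, contradiction. A monic cubic over Q with no rational root is irreducible (any nontrivial factorization would include a linear factor). Hence x^3 - 452 is the minimal polynomial of α, and in particular [Q(α):Q] = 3.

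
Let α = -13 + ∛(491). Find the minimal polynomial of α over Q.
m_α(x) = x^3 + 39x^2 + 507x + 1706

Set β = α + 13 = ∛(491), so β^3 = 491. Then (α + 13)^3 - 491 = 0, i.e. α is a root of g(x) = (x + 13)^3 - 491 = x^3 + 39x^2 + 507x + 1706. Since g(x) = h(x + 13) where h(x) = x^3 - 491, and h is irreducible over Q (because 491 is not a perfect cube, so h has no rational root, and a monic cubic with no rational root is irreducible), g is also irreducible (irreducibility is preserved under the substitution x → x + 13). Hence m_α(x) = x^3 + 39x^2 + 507x + 1706.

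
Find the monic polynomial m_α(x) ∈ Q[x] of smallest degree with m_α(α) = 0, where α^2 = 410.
m_α(x) = x^2 - 410

α satisfies α^2 - 410 = 0, so x^2 - 410 annihilates α. Since d = 410 is squarefree and ≠ 1, it is not a perfect square in Q, so x^2 - 410 has no rational root and is therefore irreducible over Q (a degree-2 polynomial over a field is irreducible iff it has no root). Hence m_α(x) = x^2 - 410.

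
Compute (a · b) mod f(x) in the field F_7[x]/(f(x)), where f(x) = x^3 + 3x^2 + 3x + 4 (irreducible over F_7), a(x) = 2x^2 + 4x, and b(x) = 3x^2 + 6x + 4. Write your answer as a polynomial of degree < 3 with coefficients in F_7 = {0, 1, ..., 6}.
a · b ≡ 3x^2 + 2x + 4 (mod f(x))

Multiply in F_7[x]: a(x)·b(x) = (2x^2 + 4x)·(3x^2 + 6x + 4) = 6x^4 + 3x^3 + 4x^2 + 2x. This has degree ≥ 3, so divide by f(x) over F_7: 6x^4 + 3x^3 + 4x^2 + 2x = (6x + 6)·(x^3 + 3x^2 + 3x + 4) + (3x^2 + 2x + 4). Hence a·b ≡ 3x^2 + 2x + 4 (mod f). (F_7[x]/(f) is a field with 7^3 = 343 elements since f is irreducible of degree 3.)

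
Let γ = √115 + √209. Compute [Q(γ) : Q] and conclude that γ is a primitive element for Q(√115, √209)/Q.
[Q(γ) : Q] = 4 (equivalently, Q(γ) = Q(√115, √209))

Obviously Q(γ) ⊆ Q(√115, √209), and [Q(√115, √209):Q] = 4 (since 115, 209 are distinct squarefree integers > 1 with 24035 not a perfect square). To show equality we compute the minimal polynomial of γ. From γ = √115 + √209: γ^2 = 115 + 2√(24035) + 209 = 324 + 2√(24035), so γ^2 - 324 = 2√(24035); squaring, (γ^2 - 324)^2 = 4·24035, i.e. γ^4 - 648γ^2 + 104976 - 96140 = 0, i.e. γ^4 - 648γ^2 + 8836 = 0. So γ is a root of x^4 - 648x^2 + 8836. This polynomial is irreducible over Q: it has no rational root (each ±√115 ± √209 is irrational), and any factorization into two quadratics over Q would force √(24035) ∈ Q (pairing opposite roots) or √115, √209 ∈ Q (other pairings), all impossible. Hence [Q(γ):Q] = 4 = [Q(√115, √209):Q], so Q(γ) = Q(√115, √209).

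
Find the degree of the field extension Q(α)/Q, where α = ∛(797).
[Q(α):Q] = 3

The minimal polynomial of α is x^3 - 797, irreducible over Q since 797 is not a perfect cube (so x^3 - 797 has no rational root). Hence [Q(α):Q] = deg(m_α) = 3.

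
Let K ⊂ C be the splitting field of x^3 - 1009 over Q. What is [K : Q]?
[K : Q] = 6

The roots of x^3 - 1009 are ∛1009, ω∛1009, ω^2∛1009 where ω = e^(2πi/3) is a primitive cube root of unity, so K = Q(∛1009, ω). Now [Q(∛1009):Q] = 3 (since 1009 is not a perfect cube, x^3 - 1009 is irreducible) and [Q(ω):Q] = 2. Both 2 and 3 divide [K:Q], and [K:Q] ≤ 3·2 = 6, so [K:Q] = 6. (Equivalently: Q(∛1009) ⊂ R but ω ∉ R, so [K : Q(∛1009)] = 2.)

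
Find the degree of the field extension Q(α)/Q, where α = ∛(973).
[Q(α):Q] = 3

The minimal polynomial of α is x^3 - 973, irreducible over Q since 973 is not a perfect cube (so x^3 - 973 has no rational root). Hence [Q(α):Q] = deg(m_α) = 3.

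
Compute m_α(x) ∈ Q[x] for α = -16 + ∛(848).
m_α(x) = x^3 + 48x^2 + 768x + 3248

Set β = α + 16 = ∛(848), so β^3 = 848. Then (α + 16)^3 - 848 = 0, i.e. α is a root of g(x) = (x + 16)^3 - 848 = x^3 + 48x^2 + 768x + 3248. Since g(x) = h(x + 16) where h(x) = x^3 - 848, and h is irreducible over Q (because 848 is not a perfect cube, so h has no rational root, and a monic cubic with no rational root is irreducible), g is also irreducible (irreducibility is preserved under the substitution x → x + 16). Hence m_α(x) = x^3 + 48x^2 + 768x + 3248.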